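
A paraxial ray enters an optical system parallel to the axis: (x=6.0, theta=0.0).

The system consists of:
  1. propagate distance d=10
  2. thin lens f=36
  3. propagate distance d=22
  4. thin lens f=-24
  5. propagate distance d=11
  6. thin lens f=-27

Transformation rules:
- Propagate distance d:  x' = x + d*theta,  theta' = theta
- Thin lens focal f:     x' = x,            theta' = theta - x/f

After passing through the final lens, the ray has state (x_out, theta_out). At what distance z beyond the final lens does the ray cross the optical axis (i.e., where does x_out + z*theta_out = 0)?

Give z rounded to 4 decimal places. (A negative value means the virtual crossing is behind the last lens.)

Answer: 138.6818

Derivation:
Initial: x=6.0000 theta=0.0000
After 1 (propagate distance d=10): x=6.0000 theta=0.0000
After 2 (thin lens f=36): x=6.0000 theta=-1/6 (≈-0.1667)
After 3 (propagate distance d=22): x=7/3 (≈2.3333) theta=-1/6 (≈-0.1667)
After 4 (thin lens f=-24): x=7/3 (≈2.3333) theta=-5/72 (≈-0.0694)
After 5 (propagate distance d=11): x=113/72 (≈1.5694) theta=-5/72 (≈-0.0694)
After 6 (thin lens f=-27): x=113/72 (≈1.5694) theta=-11/972 (≈-0.0113)
z_focus = -x_out/theta_out = -(113/72)/(-11/972) = 3051/22 ≈ 138.6818
Rounded to 4 decimal places: z = 138.6818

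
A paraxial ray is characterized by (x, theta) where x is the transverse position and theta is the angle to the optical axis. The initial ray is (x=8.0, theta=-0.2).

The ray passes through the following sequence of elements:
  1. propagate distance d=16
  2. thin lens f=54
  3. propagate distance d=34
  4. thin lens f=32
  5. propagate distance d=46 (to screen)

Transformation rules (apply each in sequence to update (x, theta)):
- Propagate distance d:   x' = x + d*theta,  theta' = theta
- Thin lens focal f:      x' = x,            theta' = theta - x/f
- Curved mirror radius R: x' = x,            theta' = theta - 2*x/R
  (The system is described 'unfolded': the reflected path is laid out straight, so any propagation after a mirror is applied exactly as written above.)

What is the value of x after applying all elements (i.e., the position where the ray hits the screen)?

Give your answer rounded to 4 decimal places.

Initial: x=8.0000 theta=-0.2000
After 1 (propagate distance d=16): x=4.8000 theta=-0.2000
After 2 (thin lens f=54): x=4.8000 theta=-13/45 (≈-0.2889)
After 3 (propagate distance d=34): x=-226/45 (≈-5.0222) theta=-13/45 (≈-0.2889)
After 4 (thin lens f=32): x=-226/45 (≈-5.0222) theta=-19/144 (≈-0.1319)
After 5 (propagate distance d=46 (to screen)): x=-1331/120 (≈-11.0917) theta=-19/144 (≈-0.1319)
Rounded to 4 decimal places: x = -11.0917

Answer: -11.0917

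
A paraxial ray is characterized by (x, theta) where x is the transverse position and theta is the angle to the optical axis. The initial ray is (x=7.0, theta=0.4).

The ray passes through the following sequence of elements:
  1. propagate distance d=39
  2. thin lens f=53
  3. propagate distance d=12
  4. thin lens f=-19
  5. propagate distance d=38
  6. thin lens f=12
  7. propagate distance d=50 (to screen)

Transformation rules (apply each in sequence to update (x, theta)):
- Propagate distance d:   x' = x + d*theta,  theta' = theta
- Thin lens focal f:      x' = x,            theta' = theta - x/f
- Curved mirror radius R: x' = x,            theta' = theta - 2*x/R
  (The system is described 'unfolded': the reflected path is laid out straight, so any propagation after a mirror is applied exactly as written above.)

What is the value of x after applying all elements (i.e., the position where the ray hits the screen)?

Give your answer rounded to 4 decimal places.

Initial: x=7.0000 theta=0.4000
After 1 (propagate distance d=39): x=22.6000 theta=0.4000
After 2 (thin lens f=53): x=22.6000 theta=-7/265 (≈-0.0264)
After 3 (propagate distance d=12): x=1181/53 (≈22.2830) theta=-7/265 (≈-0.0264)
After 4 (thin lens f=-19): x=1181/53 (≈22.2830) theta=5772/5035 (≈1.1464)
After 5 (propagate distance d=38): x=17449/265 (≈65.8453) theta=5772/5035 (≈1.1464)
After 6 (thin lens f=12): x=17449/265 (≈65.8453) theta=-262267/60420 (≈-4.3407)
After 7 (propagate distance d=50 (to screen)): x=-4567489/30210 (≈-151.1913) theta=-262267/60420 (≈-4.3407)
Rounded to 4 decimal places: x = -151.1913

Answer: -151.1913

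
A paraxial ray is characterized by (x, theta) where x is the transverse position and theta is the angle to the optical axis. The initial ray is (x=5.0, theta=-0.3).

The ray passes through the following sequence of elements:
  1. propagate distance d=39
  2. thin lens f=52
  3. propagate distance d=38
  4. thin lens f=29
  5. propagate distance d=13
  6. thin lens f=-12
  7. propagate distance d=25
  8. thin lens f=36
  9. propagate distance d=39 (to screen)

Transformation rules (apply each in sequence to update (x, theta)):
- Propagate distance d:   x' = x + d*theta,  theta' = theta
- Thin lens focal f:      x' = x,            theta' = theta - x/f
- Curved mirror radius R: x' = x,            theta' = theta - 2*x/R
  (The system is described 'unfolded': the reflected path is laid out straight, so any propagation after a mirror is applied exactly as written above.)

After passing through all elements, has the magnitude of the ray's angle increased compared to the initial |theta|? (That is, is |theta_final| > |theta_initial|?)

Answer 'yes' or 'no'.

Initial: x=5.0000 theta=-0.3000
After 1 (propagate distance d=39): x=-6.7000 theta=-0.3000
After 2 (thin lens f=52): x=-6.7000 theta=-89/520 (≈-0.1712)
After 3 (propagate distance d=38): x=-3433/260 (≈-13.2038) theta=-89/520 (≈-0.1712)
After 4 (thin lens f=29): x=-3433/260 (≈-13.2038) theta=857/3016 (≈0.2842)
After 5 (propagate distance d=13): x=-143409/15080 (≈-9.5099) theta=857/3016 (≈0.2842)
After 6 (thin lens f=-12): x=-143409/15080 (≈-9.5099) theta=-30663/60320 (≈-0.5083)
After 7 (propagate distance d=25): x=-1340211/60320 (≈-22.2184) theta=-30663/60320 (≈-0.5083)
After 8 (thin lens f=36): x=-1340211/60320 (≈-22.2184) theta=78781/723840 (≈0.1088)
After 9 (propagate distance d=39 (to screen)): x=-4336691/241280 (≈-17.9737) theta=78781/723840 (≈0.1088)
|theta_initial|=0.3000 |theta_final|=78781/723840 (≈0.1088) -> not increased

Answer: no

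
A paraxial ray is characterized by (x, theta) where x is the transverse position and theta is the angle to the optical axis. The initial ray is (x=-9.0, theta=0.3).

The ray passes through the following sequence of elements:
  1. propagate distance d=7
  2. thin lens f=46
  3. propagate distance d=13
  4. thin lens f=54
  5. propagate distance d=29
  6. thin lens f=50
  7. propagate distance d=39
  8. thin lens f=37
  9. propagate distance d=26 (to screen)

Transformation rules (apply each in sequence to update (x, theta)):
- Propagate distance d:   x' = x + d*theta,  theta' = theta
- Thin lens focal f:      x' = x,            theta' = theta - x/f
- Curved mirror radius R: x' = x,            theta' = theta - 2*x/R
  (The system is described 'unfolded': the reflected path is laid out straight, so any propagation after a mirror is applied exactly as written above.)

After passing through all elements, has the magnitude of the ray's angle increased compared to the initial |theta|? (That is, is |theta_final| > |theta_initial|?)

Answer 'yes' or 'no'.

Initial: x=-9.0000 theta=0.3000
After 1 (propagate distance d=7): x=-6.9000 theta=0.3000
After 2 (thin lens f=46): x=-6.9000 theta=0.4500
After 3 (propagate distance d=13): x=-1.0500 theta=0.4500
After 4 (thin lens f=54): x=-1.0500 theta=169/360 (≈0.4694)
After 5 (propagate distance d=29): x=4523/360 (≈12.5639) theta=169/360 (≈0.4694)
After 6 (thin lens f=50): x=4523/360 (≈12.5639) theta=1309/6000 (≈0.2182)
After 7 (propagate distance d=39): x=379303/18000 (≈21.0724) theta=1309/6000 (≈0.2182)
After 8 (thin lens f=37): x=379303/18000 (≈21.0724) theta=-58501/166500 (≈-0.3514)
After 9 (propagate distance d=26 (to screen)): x=7950107/666000 (≈11.9371) theta=-58501/166500 (≈-0.3514)
|theta_initial|=0.3000 |theta_final|=58501/166500 (≈0.3514) -> increased

Answer: yes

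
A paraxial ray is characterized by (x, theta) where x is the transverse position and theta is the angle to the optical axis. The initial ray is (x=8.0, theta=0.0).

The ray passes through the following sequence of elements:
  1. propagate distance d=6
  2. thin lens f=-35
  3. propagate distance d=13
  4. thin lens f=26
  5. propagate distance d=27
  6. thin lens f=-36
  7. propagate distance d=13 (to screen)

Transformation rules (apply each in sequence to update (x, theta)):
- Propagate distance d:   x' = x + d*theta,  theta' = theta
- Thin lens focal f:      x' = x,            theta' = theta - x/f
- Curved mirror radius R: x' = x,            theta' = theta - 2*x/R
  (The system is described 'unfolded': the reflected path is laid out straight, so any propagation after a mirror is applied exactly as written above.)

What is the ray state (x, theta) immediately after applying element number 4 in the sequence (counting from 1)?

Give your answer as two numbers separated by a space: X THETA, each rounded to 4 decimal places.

Initial: x=8.0000 theta=0.0000
After 1 (propagate distance d=6): x=8.0000 theta=0.0000
After 2 (thin lens f=-35): x=8.0000 theta=8/35 (≈0.2286)
After 3 (propagate distance d=13): x=384/35 (≈10.9714) theta=8/35 (≈0.2286)
After 4 (thin lens f=26): x=384/35 (≈10.9714) theta=-88/455 (≈-0.1934)
Rounded to 4 decimal places: x = 10.9714, theta = -0.1934

Answer: 10.9714 -0.1934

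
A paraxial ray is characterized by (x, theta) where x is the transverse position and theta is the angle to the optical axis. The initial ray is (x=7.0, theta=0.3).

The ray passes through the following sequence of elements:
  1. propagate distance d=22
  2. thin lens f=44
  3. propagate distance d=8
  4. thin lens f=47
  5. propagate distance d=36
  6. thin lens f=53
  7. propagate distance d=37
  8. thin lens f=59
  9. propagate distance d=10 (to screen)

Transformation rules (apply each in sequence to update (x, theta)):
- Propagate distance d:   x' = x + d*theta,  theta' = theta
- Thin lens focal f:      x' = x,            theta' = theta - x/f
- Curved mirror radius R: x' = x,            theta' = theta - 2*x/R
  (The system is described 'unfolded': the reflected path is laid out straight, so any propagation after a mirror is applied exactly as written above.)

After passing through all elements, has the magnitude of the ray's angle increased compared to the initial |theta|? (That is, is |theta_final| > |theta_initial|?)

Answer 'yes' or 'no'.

Answer: no

Derivation:
Initial: x=7.0000 theta=0.3000
After 1 (propagate distance d=22): x=13.6000 theta=0.3000
After 2 (thin lens f=44): x=13.6000 theta=-1/110 (≈-0.0091)
After 3 (propagate distance d=8): x=744/55 (≈13.5273) theta=-1/110 (≈-0.0091)
After 4 (thin lens f=47): x=744/55 (≈13.5273) theta=-307/1034 (≈-0.2969)
After 5 (propagate distance d=36): x=7338/2585 (≈2.8387) theta=-307/1034 (≈-0.2969)
After 6 (thin lens f=53): x=7338/2585 (≈2.8387) theta=-96031/274010 (≈-0.3505)
After 7 (propagate distance d=37): x=-2775319/274010 (≈-10.1285) theta=-96031/274010 (≈-0.3505)
After 8 (thin lens f=59): x=-2775319/274010 (≈-10.1285) theta=-289051/1616659 (≈-0.1788)
After 9 (propagate distance d=10 (to screen)): x=-192648921/16166590 (≈-11.9165) theta=-289051/1616659 (≈-0.1788)
|theta_initial|=0.3000 |theta_final|=289051/1616659 (≈0.1788) -> not increased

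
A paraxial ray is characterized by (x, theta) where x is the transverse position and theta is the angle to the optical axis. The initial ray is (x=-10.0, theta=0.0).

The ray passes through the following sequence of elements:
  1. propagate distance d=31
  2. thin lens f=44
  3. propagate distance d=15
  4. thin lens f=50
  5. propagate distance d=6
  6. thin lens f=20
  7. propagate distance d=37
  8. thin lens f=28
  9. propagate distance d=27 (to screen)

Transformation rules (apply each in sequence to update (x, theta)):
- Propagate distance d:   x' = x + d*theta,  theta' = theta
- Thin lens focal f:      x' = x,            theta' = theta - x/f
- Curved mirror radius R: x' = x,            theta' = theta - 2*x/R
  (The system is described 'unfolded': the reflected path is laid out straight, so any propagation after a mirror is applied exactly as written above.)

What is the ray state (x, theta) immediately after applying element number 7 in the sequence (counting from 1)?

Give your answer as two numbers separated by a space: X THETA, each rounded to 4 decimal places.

Answer: 17.0573 0.5809

Derivation:
Initial: x=-10.0000 theta=0.0000
After 1 (propagate distance d=31): x=-10.0000 theta=0.0000
After 2 (thin lens f=44): x=-10.0000 theta=5/22 (≈0.2273)
After 3 (propagate distance d=15): x=-145/22 (≈-6.5909) theta=5/22 (≈0.2273)
After 4 (thin lens f=50): x=-145/22 (≈-6.5909) theta=79/220 (≈0.3591)
After 5 (propagate distance d=6): x=-244/55 (≈-4.4364) theta=79/220 (≈0.3591)
After 6 (thin lens f=20): x=-244/55 (≈-4.4364) theta=639/1100 (≈0.5809)
After 7 (propagate distance d=37): x=18763/1100 (≈17.0573) theta=639/1100 (≈0.5809)
Rounded to 4 decimal places: x = 17.0573, theta = 0.5809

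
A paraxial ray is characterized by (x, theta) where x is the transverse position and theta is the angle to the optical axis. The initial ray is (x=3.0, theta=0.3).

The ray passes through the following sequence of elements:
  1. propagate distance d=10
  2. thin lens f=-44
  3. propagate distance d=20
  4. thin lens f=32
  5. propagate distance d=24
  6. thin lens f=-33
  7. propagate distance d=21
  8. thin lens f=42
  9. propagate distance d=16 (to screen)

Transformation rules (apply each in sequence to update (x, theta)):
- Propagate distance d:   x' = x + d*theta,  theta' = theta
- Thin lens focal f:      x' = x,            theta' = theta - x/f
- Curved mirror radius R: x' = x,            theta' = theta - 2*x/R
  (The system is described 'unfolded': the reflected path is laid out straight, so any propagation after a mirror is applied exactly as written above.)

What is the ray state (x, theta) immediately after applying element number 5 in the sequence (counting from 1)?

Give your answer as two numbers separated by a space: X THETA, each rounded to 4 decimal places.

Initial: x=3.0000 theta=0.3000
After 1 (propagate distance d=10): x=6.0000 theta=0.3000
After 2 (thin lens f=-44): x=6.0000 theta=24/55 (≈0.4364)
After 3 (propagate distance d=20): x=162/11 (≈14.7273) theta=24/55 (≈0.4364)
After 4 (thin lens f=32): x=162/11 (≈14.7273) theta=-21/880 (≈-0.0239)
After 5 (propagate distance d=24): x=1557/110 (≈14.1545) theta=-21/880 (≈-0.0239)
Rounded to 4 decimal places: x = 14.1545, theta = -0.0239

Answer: 14.1545 -0.0239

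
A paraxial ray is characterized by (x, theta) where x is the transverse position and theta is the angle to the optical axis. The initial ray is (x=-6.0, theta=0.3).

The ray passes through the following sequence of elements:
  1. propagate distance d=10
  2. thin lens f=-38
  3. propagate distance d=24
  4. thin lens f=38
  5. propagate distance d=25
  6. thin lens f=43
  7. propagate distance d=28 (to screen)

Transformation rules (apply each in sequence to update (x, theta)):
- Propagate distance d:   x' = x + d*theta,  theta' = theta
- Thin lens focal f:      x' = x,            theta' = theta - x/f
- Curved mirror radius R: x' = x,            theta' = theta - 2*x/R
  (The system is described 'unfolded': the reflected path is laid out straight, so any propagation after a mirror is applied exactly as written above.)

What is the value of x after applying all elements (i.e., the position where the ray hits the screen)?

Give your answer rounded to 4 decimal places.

Initial: x=-6.0000 theta=0.3000
After 1 (propagate distance d=10): x=-3.0000 theta=0.3000
After 2 (thin lens f=-38): x=-3.0000 theta=21/95 (≈0.2211)
After 3 (propagate distance d=24): x=219/95 (≈2.3053) theta=21/95 (≈0.2211)
After 4 (thin lens f=38): x=219/95 (≈2.3053) theta=579/3610 (≈0.1604)
After 5 (propagate distance d=25): x=22797/3610 (≈6.3150) theta=579/3610 (≈0.1604)
After 6 (thin lens f=43): x=22797/3610 (≈6.3150) theta=210/15523 (≈0.0135)
After 7 (propagate distance d=28 (to screen)): x=1039071/155230 (≈6.6938) theta=210/15523 (≈0.0135)
Rounded to 4 decimal places: x = 6.6938

Answer: 6.6938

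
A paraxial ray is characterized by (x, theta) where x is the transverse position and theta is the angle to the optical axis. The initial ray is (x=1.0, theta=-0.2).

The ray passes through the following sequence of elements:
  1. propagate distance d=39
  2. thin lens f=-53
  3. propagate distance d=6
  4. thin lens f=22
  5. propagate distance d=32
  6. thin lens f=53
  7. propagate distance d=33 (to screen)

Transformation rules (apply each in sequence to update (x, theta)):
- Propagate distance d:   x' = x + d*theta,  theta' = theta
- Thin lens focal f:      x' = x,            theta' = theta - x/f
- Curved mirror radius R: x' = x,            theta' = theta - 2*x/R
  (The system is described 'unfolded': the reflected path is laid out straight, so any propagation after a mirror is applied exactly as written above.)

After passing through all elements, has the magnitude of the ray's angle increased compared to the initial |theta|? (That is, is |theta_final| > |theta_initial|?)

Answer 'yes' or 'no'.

Initial: x=1.0000 theta=-0.2000
After 1 (propagate distance d=39): x=-6.8000 theta=-0.2000
After 2 (thin lens f=-53): x=-6.8000 theta=-87/265 (≈-0.3283)
After 3 (propagate distance d=6): x=-2324/265 (≈-8.7698) theta=-87/265 (≈-0.3283)
After 4 (thin lens f=22): x=-2324/265 (≈-8.7698) theta=41/583 (≈0.0703)
After 5 (propagate distance d=32): x=-19004/2915 (≈-6.5194) theta=41/583 (≈0.0703)
After 6 (thin lens f=53): x=-19004/2915 (≈-6.5194) theta=29869/154495 (≈0.1933)
After 7 (propagate distance d=33 (to screen)): x=-4307/30899 (≈-0.1394) theta=29869/154495 (≈0.1933)
|theta_initial|=0.2000 |theta_final|=29869/154495 (≈0.1933) -> not increased

Answer: no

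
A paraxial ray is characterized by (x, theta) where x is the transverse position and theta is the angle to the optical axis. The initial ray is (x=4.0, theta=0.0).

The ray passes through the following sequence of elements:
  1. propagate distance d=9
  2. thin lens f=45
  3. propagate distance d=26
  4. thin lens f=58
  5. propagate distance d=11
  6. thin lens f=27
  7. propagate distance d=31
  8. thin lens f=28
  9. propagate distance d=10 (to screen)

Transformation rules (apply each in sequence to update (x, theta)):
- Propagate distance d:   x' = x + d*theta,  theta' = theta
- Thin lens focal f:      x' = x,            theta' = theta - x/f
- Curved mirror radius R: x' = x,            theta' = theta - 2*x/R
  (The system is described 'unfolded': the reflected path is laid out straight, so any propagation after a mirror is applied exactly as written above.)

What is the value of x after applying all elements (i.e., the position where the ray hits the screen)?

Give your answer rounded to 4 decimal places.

Answer: -3.7138

Derivation:
Initial: x=4.0000 theta=0.0000
After 1 (propagate distance d=9): x=4.0000 theta=0.0000
After 2 (thin lens f=45): x=4.0000 theta=-4/45 (≈-0.0889)
After 3 (propagate distance d=26): x=76/45 (≈1.6889) theta=-4/45 (≈-0.0889)
After 4 (thin lens f=58): x=76/45 (≈1.6889) theta=-154/1305 (≈-0.1180)
After 5 (propagate distance d=11): x=34/87 (≈0.3908) theta=-154/1305 (≈-0.1180)
After 6 (thin lens f=27): x=34/87 (≈0.3908) theta=-1556/11745 (≈-0.1325)
After 7 (propagate distance d=31): x=-43646/11745 (≈-3.7161) theta=-1556/11745 (≈-0.1325)
After 8 (thin lens f=28): x=-43646/11745 (≈-3.7161) theta=13/54810 (≈0.0002)
After 9 (propagate distance d=10 (to screen)): x=-305327/82215 (≈-3.7138) theta=13/54810 (≈0.0002)
Rounded to 4 decimal places: x = -3.7138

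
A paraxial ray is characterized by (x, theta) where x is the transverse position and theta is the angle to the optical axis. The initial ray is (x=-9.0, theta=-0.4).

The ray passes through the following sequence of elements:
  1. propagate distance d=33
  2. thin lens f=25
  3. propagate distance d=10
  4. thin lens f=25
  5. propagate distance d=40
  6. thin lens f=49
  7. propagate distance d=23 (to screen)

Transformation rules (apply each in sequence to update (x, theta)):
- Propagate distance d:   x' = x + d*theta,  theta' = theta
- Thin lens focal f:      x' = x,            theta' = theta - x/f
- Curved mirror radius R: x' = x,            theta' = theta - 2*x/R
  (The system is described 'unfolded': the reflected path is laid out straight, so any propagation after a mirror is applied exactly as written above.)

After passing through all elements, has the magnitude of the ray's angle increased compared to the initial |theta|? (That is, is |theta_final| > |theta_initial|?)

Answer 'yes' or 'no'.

Answer: yes

Derivation:
Initial: x=-9.0000 theta=-0.4000
After 1 (propagate distance d=33): x=-22.2000 theta=-0.4000
After 2 (thin lens f=25): x=-22.2000 theta=0.4880
After 3 (propagate distance d=10): x=-17.3200 theta=0.4880
After 4 (thin lens f=25): x=-17.3200 theta=1.1808
After 5 (propagate distance d=40): x=29.9120 theta=1.1808
After 6 (thin lens f=49): x=29.9120 theta=17467/30625 (≈0.5704)
After 7 (propagate distance d=23 (to screen)): x=1317796/30625 (≈43.0301) theta=17467/30625 (≈0.5704)
|theta_initial|=0.4000 |theta_final|=17467/30625 (≈0.5704) -> increased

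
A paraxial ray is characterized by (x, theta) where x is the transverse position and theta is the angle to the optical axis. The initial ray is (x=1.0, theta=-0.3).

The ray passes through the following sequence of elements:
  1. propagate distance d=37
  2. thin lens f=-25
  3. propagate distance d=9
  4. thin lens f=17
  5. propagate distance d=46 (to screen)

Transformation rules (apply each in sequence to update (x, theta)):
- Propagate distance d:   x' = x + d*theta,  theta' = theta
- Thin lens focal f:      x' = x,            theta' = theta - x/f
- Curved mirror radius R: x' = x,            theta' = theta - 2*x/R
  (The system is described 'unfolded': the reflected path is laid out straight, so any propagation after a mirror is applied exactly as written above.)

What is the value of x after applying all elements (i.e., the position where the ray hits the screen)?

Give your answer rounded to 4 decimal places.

Answer: -4.3461

Derivation:
Initial: x=1.0000 theta=-0.3000
After 1 (propagate distance d=37): x=-10.1000 theta=-0.3000
After 2 (thin lens f=-25): x=-10.1000 theta=-0.7040
After 3 (propagate distance d=9): x=-16.4360 theta=-0.7040
After 4 (thin lens f=17): x=-16.4360 theta=1117/4250 (≈0.2628)
After 5 (propagate distance d=46 (to screen)): x=-18471/4250 (≈-4.3461) theta=1117/4250 (≈0.2628)
Rounded to 4 decimal places: x = -4.3461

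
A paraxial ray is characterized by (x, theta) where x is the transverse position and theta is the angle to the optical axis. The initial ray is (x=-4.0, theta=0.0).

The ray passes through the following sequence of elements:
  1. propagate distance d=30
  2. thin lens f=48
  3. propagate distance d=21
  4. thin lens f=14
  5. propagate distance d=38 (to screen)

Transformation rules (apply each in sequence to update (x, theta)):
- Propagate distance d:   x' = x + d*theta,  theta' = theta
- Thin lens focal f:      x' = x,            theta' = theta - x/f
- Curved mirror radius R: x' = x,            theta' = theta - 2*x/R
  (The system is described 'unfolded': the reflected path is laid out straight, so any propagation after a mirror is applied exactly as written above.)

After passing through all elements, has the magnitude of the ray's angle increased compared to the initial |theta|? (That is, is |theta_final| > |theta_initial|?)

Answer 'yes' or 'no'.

Initial: x=-4.0000 theta=0.0000
After 1 (propagate distance d=30): x=-4.0000 theta=0.0000
After 2 (thin lens f=48): x=-4.0000 theta=1/12 (≈0.0833)
After 3 (propagate distance d=21): x=-2.2500 theta=1/12 (≈0.0833)
After 4 (thin lens f=14): x=-2.2500 theta=41/168 (≈0.2440)
After 5 (propagate distance d=38 (to screen)): x=295/42 (≈7.0238) theta=41/168 (≈0.2440)
|theta_initial|=0.0000 |theta_final|=41/168 (≈0.2440) -> increased

Answer: yes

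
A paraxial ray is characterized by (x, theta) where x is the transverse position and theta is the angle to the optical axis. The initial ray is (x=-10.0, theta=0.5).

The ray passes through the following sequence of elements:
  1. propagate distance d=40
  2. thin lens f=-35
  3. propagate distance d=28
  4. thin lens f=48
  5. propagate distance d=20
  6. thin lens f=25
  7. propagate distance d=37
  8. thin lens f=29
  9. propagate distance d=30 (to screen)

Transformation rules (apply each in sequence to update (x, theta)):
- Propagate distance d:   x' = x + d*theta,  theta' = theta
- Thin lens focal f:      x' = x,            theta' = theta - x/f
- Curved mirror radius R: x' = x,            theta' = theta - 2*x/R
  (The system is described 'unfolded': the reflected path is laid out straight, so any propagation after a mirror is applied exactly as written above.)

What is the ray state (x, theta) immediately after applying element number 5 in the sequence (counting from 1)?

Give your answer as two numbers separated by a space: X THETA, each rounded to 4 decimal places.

Answer: 34.3810 0.1190

Derivation:
Initial: x=-10.0000 theta=0.5000
After 1 (propagate distance d=40): x=10.0000 theta=0.5000
After 2 (thin lens f=-35): x=10.0000 theta=11/14 (≈0.7857)
After 3 (propagate distance d=28): x=32.0000 theta=11/14 (≈0.7857)
After 4 (thin lens f=48): x=32.0000 theta=5/42 (≈0.1190)
After 5 (propagate distance d=20): x=722/21 (≈34.3810) theta=5/42 (≈0.1190)
Rounded to 4 decimal places: x = 34.3810, theta = 0.1190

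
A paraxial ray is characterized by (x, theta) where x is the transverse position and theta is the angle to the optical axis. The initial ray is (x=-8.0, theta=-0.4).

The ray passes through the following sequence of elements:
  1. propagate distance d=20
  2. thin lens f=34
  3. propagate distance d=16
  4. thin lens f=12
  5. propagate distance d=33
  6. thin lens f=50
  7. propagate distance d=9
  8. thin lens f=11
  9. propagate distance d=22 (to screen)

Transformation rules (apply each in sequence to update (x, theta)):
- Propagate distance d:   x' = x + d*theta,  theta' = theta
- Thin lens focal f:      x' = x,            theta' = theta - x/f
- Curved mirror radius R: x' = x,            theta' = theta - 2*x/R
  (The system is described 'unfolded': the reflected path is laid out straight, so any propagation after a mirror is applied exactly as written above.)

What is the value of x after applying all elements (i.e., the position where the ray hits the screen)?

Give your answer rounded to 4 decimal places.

Initial: x=-8.0000 theta=-0.4000
After 1 (propagate distance d=20): x=-16.0000 theta=-0.4000
After 2 (thin lens f=34): x=-16.0000 theta=6/85 (≈0.0706)
After 3 (propagate distance d=16): x=-1264/85 (≈-14.8706) theta=6/85 (≈0.0706)
After 4 (thin lens f=12): x=-1264/85 (≈-14.8706) theta=334/255 (≈1.3098)
After 5 (propagate distance d=33): x=482/17 (≈28.3529) theta=334/255 (≈1.3098)
After 6 (thin lens f=50): x=482/17 (≈28.3529) theta=947/1275 (≈0.7427)
After 7 (propagate distance d=9): x=14891/425 (≈35.0376) theta=947/1275 (≈0.7427)
After 8 (thin lens f=11): x=14891/425 (≈35.0376) theta=-34256/14025 (≈-2.4425)
After 9 (propagate distance d=22 (to screen)): x=-23839/1275 (≈-18.6973) theta=-34256/14025 (≈-2.4425)
Rounded to 4 decimal places: x = -18.6973

Answer: -18.6973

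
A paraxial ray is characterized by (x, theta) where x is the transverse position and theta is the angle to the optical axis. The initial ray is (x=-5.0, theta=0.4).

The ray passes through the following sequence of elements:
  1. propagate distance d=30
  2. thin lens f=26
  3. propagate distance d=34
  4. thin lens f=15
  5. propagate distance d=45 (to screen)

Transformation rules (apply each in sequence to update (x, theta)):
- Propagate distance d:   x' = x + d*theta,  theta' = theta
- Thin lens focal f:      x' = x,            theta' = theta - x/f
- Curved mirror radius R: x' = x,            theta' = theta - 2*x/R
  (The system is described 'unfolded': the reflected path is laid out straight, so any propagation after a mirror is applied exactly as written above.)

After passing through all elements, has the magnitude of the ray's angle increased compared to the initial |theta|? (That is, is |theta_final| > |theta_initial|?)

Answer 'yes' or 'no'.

Initial: x=-5.0000 theta=0.4000
After 1 (propagate distance d=30): x=7.0000 theta=0.4000
After 2 (thin lens f=26): x=7.0000 theta=17/130 (≈0.1308)
After 3 (propagate distance d=34): x=744/65 (≈11.4462) theta=17/130 (≈0.1308)
After 4 (thin lens f=15): x=744/65 (≈11.4462) theta=-411/650 (≈-0.6323)
After 5 (propagate distance d=45 (to screen)): x=-2211/130 (≈-17.0077) theta=-411/650 (≈-0.6323)
|theta_initial|=0.4000 |theta_final|=411/650 (≈0.6323) -> increased

Answer: yes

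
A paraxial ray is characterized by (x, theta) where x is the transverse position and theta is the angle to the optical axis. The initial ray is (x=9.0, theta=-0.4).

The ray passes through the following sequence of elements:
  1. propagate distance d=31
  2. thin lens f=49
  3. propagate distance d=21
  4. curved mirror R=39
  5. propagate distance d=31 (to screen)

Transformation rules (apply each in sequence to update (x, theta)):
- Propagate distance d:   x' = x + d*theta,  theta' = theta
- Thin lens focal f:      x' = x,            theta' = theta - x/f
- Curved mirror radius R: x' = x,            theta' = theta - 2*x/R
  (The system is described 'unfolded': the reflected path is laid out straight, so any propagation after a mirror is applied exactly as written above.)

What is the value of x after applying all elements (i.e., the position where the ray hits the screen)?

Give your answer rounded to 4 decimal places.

Initial: x=9.0000 theta=-0.4000
After 1 (propagate distance d=31): x=-3.4000 theta=-0.4000
After 2 (thin lens f=49): x=-3.4000 theta=-81/245 (≈-0.3306)
After 3 (propagate distance d=21): x=-362/35 (≈-10.3429) theta=-81/245 (≈-0.3306)
After 4 (curved mirror R=39): x=-362/35 (≈-10.3429) theta=1909/9555 (≈0.1998)
After 5 (propagate distance d=31 (to screen)): x=-39647/9555 (≈-4.1493) theta=1909/9555 (≈0.1998)
Rounded to 4 decimal places: x = -4.1493

Answer: -4.1493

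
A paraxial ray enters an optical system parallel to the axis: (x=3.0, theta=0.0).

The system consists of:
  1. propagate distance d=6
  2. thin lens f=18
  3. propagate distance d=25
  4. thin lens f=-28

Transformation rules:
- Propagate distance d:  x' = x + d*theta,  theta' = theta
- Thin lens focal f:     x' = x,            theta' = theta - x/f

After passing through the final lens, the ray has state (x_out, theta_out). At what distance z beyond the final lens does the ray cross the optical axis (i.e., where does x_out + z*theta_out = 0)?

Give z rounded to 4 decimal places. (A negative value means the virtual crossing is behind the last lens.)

Answer: -5.6000

Derivation:
Initial: x=3.0000 theta=0.0000
After 1 (propagate distance d=6): x=3.0000 theta=0.0000
After 2 (thin lens f=18): x=3.0000 theta=-1/6 (≈-0.1667)
After 3 (propagate distance d=25): x=-7/6 (≈-1.1667) theta=-1/6 (≈-0.1667)
After 4 (thin lens f=-28): x=-7/6 (≈-1.1667) theta=-5/24 (≈-0.2083)
z_focus = -x_out/theta_out = -(-7/6)/(-5/24) = -5.6000
Rounded to 4 decimal places: z = -5.6000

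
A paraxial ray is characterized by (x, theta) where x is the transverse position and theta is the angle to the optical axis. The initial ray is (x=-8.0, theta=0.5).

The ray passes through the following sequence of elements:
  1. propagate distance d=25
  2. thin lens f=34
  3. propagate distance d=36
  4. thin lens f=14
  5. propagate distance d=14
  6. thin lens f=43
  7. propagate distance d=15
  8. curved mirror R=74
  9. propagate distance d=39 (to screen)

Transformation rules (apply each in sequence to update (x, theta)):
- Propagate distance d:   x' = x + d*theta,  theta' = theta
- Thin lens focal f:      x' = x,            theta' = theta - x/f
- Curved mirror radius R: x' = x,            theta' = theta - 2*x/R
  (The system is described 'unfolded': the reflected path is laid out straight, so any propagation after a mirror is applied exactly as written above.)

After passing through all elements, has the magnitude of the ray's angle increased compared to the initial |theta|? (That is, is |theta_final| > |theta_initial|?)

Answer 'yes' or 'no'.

Initial: x=-8.0000 theta=0.5000
After 1 (propagate distance d=25): x=4.5000 theta=0.5000
After 2 (thin lens f=34): x=4.5000 theta=25/68 (≈0.3676)
After 3 (propagate distance d=36): x=603/34 (≈17.7353) theta=25/68 (≈0.3676)
After 4 (thin lens f=14): x=603/34 (≈17.7353) theta=-107/119 (≈-0.8992)
After 5 (propagate distance d=14): x=175/34 (≈5.1471) theta=-107/119 (≈-0.8992)
After 6 (thin lens f=43): x=175/34 (≈5.1471) theta=-10427/10234 (≈-1.0189)
After 7 (propagate distance d=15): x=-51865/5117 (≈-10.1358) theta=-10427/10234 (≈-1.0189)
After 8 (curved mirror R=74): x=-51865/5117 (≈-10.1358) theta=-282069/378658 (≈-0.7449)
After 9 (propagate distance d=39 (to screen)): x=-14838701/378658 (≈-39.1876) theta=-282069/378658 (≈-0.7449)
|theta_initial|=0.5000 |theta_final|=282069/378658 (≈0.7449) -> increased

Answer: yes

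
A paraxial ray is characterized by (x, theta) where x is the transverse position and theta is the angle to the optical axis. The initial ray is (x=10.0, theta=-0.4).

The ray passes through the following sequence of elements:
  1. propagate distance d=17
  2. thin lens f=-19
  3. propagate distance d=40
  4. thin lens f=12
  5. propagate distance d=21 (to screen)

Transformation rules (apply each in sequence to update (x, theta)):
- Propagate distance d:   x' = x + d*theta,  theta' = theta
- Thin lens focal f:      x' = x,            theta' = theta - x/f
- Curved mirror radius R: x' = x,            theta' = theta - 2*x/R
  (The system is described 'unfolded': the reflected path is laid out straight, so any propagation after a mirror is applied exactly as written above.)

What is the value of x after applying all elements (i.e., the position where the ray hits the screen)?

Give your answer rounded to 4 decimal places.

Answer: -0.3158

Derivation:
Initial: x=10.0000 theta=-0.4000
After 1 (propagate distance d=17): x=3.2000 theta=-0.4000
After 2 (thin lens f=-19): x=3.2000 theta=-22/95 (≈-0.2316)
After 3 (propagate distance d=40): x=-576/95 (≈-6.0632) theta=-22/95 (≈-0.2316)
After 4 (thin lens f=12): x=-576/95 (≈-6.0632) theta=26/95 (≈0.2737)
After 5 (propagate distance d=21 (to screen)): x=-6/19 (≈-0.3158) theta=26/95 (≈0.2737)
Rounded to 4 decimal places: x = -0.3158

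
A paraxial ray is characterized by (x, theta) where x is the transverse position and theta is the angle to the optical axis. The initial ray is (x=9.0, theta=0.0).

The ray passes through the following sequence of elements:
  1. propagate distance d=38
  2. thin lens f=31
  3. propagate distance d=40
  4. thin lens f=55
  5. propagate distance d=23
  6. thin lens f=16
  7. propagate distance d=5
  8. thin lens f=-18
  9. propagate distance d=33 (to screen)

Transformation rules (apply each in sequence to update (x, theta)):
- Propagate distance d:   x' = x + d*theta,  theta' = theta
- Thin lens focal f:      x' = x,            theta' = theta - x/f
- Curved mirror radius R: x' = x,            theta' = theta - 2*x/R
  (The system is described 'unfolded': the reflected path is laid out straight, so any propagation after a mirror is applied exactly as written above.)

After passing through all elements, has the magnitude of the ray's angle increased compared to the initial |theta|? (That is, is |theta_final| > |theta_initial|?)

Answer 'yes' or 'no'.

Initial: x=9.0000 theta=0.0000
After 1 (propagate distance d=38): x=9.0000 theta=0.0000
After 2 (thin lens f=31): x=9.0000 theta=-9/31 (≈-0.2903)
After 3 (propagate distance d=40): x=-81/31 (≈-2.6129) theta=-9/31 (≈-0.2903)
After 4 (thin lens f=55): x=-81/31 (≈-2.6129) theta=-414/1705 (≈-0.2428)
After 5 (propagate distance d=23): x=-13977/1705 (≈-8.1977) theta=-414/1705 (≈-0.2428)
After 6 (thin lens f=16): x=-13977/1705 (≈-8.1977) theta=7353/27280 (≈0.2695)
After 7 (propagate distance d=5): x=-186867/27280 (≈-6.8500) theta=7353/27280 (≈0.2695)
After 8 (thin lens f=-18): x=-186867/27280 (≈-6.8500) theta=-6057/54560 (≈-0.1110)
After 9 (propagate distance d=33 (to screen)): x=-114723/10912 (≈-10.5135) theta=-6057/54560 (≈-0.1110)
|theta_initial|=0.0000 |theta_final|=6057/54560 (≈0.1110) -> increased

Answer: yes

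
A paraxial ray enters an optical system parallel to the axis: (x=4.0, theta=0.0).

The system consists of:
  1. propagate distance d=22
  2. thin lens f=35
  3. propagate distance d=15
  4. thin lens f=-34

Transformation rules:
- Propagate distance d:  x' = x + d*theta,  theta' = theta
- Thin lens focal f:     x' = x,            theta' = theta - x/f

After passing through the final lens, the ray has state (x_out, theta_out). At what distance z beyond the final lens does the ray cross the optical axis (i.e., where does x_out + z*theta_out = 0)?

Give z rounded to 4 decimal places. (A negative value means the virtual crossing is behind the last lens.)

Answer: 48.5714

Derivation:
Initial: x=4.0000 theta=0.0000
After 1 (propagate distance d=22): x=4.0000 theta=0.0000
After 2 (thin lens f=35): x=4.0000 theta=-4/35 (≈-0.1143)
After 3 (propagate distance d=15): x=16/7 (≈2.2857) theta=-4/35 (≈-0.1143)
After 4 (thin lens f=-34): x=16/7 (≈2.2857) theta=-4/85 (≈-0.0471)
z_focus = -x_out/theta_out = -(16/7)/(-4/85) = 340/7 ≈ 48.5714
Rounded to 4 decimal places: z = 48.5714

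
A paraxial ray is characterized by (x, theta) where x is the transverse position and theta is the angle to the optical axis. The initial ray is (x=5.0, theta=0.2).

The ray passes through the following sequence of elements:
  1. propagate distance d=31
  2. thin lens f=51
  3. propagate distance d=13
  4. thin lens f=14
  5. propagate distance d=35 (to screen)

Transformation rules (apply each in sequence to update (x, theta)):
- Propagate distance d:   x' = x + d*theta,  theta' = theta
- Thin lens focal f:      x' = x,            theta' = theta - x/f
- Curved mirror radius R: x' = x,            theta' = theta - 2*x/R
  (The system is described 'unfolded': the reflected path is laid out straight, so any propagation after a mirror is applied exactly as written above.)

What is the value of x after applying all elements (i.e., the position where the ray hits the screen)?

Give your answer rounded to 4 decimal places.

Answer: -17.1039

Derivation:
Initial: x=5.0000 theta=0.2000
After 1 (propagate distance d=31): x=11.2000 theta=0.2000
After 2 (thin lens f=51): x=11.2000 theta=-1/51 (≈-0.0196)
After 3 (propagate distance d=13): x=2791/255 (≈10.9451) theta=-1/51 (≈-0.0196)
After 4 (thin lens f=14): x=2791/255 (≈10.9451) theta=-2861/3570 (≈-0.8014)
After 5 (propagate distance d=35 (to screen)): x=-8723/510 (≈-17.1039) theta=-2861/3570 (≈-0.8014)
Rounded to 4 decimal places: x = -17.1039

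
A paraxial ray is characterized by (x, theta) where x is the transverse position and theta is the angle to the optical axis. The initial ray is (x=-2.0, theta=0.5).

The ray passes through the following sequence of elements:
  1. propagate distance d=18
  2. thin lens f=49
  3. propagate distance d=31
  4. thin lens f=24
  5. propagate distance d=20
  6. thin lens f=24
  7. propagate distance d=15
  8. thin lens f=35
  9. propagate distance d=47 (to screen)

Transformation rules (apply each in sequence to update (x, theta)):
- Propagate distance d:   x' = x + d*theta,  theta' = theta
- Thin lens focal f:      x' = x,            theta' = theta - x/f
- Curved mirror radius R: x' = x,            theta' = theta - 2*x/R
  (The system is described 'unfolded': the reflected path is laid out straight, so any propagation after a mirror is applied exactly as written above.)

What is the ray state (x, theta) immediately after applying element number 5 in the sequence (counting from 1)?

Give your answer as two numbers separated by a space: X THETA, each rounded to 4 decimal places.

Answer: 10.1548 -0.3958

Derivation:
Initial: x=-2.0000 theta=0.5000
After 1 (propagate distance d=18): x=7.0000 theta=0.5000
After 2 (thin lens f=49): x=7.0000 theta=5/14 (≈0.3571)
After 3 (propagate distance d=31): x=253/14 (≈18.0714) theta=5/14 (≈0.3571)
After 4 (thin lens f=24): x=253/14 (≈18.0714) theta=-19/48 (≈-0.3958)
After 5 (propagate distance d=20): x=853/84 (≈10.1548) theta=-19/48 (≈-0.3958)
Rounded to 4 decimal places: x = 10.1548, theta = -0.3958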